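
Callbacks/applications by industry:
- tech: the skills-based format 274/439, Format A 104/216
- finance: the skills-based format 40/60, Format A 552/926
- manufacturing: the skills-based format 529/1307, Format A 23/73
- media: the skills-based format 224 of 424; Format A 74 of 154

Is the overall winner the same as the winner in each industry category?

Tech: the skills-based format 274/439 = 62.4%, Format A 104/216 = 48.1% → the skills-based format
Finance: the skills-based format 40/60 = 66.7%, Format A 552/926 = 59.6% → the skills-based format
Manufacturing: the skills-based format 529/1307 = 40.5%, Format A 23/73 = 31.5% → the skills-based format
Media: the skills-based format 224/424 = 52.8%, Format A 74/154 = 48.1% → the skills-based format
Overall: the skills-based format 1067/2230 = 47.8%, Format A 753/1369 = 55.0% → Format A
The skills-based format wins each industry group but Format A wins overall — the comparison reverses. The skills-based format's applications skew toward manufacturing, which has a lower base rate.

No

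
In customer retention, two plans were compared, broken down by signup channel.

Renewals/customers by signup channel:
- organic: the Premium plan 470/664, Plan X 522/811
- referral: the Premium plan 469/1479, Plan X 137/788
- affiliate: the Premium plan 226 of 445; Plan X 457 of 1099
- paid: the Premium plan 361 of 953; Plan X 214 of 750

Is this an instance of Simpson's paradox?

No

Organic: the Premium plan 470/664 = 70.8%, Plan X 522/811 = 64.4% → the Premium plan
Referral: the Premium plan 469/1479 = 31.7%, Plan X 137/788 = 17.4% → the Premium plan
Affiliate: the Premium plan 226/445 = 50.8%, Plan X 457/1099 = 41.6% → the Premium plan
Paid: the Premium plan 361/953 = 37.9%, Plan X 214/750 = 28.5% → the Premium plan
Overall: the Premium plan 1526/3541 = 43.1%, Plan X 1330/3448 = 38.6% → the Premium plan
The Premium plan wins overall and in every signup group — no reversal.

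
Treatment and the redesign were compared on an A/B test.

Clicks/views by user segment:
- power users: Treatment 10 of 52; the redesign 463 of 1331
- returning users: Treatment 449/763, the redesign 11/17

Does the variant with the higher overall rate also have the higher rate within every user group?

No

Power users: Treatment 10/52 = 19.2%, the redesign 463/1331 = 34.8% → the redesign
Returning users: Treatment 449/763 = 58.8%, the redesign 11/17 = 64.7% → the redesign
Overall: Treatment 459/815 = 56.3%, the redesign 474/1348 = 35.2% → Treatment
The redesign wins each user group but Treatment wins overall — the comparison reverses. The redesign's views skew toward power users, which has a lower base rate.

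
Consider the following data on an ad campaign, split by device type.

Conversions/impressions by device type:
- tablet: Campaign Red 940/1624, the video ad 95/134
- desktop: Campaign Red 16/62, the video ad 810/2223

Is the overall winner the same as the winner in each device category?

No

Tablet: Campaign Red 940/1624 = 57.9%, the video ad 95/134 = 70.9% → the video ad
Desktop: Campaign Red 16/62 = 25.8%, the video ad 810/2223 = 36.4% → the video ad
Overall: Campaign Red 956/1686 = 56.7%, the video ad 905/2357 = 38.4% → Campaign Red
The video ad wins each device group but Campaign Red wins overall — the comparison reverses. The video ad's impressions skew toward desktop, which has a lower base rate.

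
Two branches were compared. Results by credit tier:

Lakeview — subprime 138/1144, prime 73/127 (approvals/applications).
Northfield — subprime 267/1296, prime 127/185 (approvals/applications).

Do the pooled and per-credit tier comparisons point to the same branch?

Yes

Subprime: Lakeview 138/1144 = 12.1%, Northfield 267/1296 = 20.6% → Northfield
Prime: Lakeview 73/127 = 57.5%, Northfield 127/185 = 68.6% → Northfield
Overall: Lakeview 211/1271 = 16.6%, Northfield 394/1481 = 26.6% → Northfield
Northfield wins overall and in every credit group — no reversal.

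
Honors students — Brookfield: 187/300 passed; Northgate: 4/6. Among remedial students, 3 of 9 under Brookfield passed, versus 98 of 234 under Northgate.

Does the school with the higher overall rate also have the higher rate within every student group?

No

Honors: Brookfield 187/300 = 62.3%, Northgate 4/6 = 66.7% → Northgate
Remedial: Brookfield 3/9 = 33.3%, Northgate 98/234 = 41.9% → Northgate
Overall: Brookfield 190/309 = 61.5%, Northgate 102/240 = 42.5% → Brookfield
Northgate wins each student group but Brookfield wins overall — the comparison reverses. Northgate's students skew toward remedial, which has a lower base rate.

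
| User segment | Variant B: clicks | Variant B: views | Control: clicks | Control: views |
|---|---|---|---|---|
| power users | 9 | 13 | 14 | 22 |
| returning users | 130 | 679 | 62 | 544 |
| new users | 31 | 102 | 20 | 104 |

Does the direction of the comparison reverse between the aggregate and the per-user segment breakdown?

Power users: Variant B 9/13 = 69.2%, Control 14/22 = 63.6% → Variant B
Returning users: Variant B 130/679 = 19.1%, Control 62/544 = 11.4% → Variant B
New users: Variant B 31/102 = 30.4%, Control 20/104 = 19.2% → Variant B
Overall: Variant B 170/794 = 21.4%, Control 96/670 = 14.3% → Variant B
Variant B wins overall and in every user group — no reversal.

No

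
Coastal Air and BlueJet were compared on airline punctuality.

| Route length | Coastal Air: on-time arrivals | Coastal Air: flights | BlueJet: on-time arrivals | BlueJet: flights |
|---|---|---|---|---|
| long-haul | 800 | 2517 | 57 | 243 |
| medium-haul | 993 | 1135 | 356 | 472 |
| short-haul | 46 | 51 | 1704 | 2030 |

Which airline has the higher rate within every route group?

Coastal Air

Long-haul: Coastal Air 800/2517 = 31.8%, BlueJet 57/243 = 23.5% → Coastal Air
Medium-haul: Coastal Air 993/1135 = 87.5%, BlueJet 356/472 = 75.4% → Coastal Air
Short-haul: Coastal Air 46/51 = 90.2%, BlueJet 1704/2030 = 83.9% → Coastal Air
Coastal Air has the higher rate in all 3 groups.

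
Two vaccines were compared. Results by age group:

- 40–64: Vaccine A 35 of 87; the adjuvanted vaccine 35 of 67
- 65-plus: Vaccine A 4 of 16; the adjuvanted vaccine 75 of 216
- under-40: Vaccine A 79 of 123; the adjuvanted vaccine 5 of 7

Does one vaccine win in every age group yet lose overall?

40–64: Vaccine A 35/87 = 40.2%, the adjuvanted vaccine 35/67 = 52.2% → the adjuvanted vaccine
65-plus: Vaccine A 4/16 = 25.0%, the adjuvanted vaccine 75/216 = 34.7% → the adjuvanted vaccine
Under-40: Vaccine A 79/123 = 64.2%, the adjuvanted vaccine 5/7 = 71.4% → the adjuvanted vaccine
Overall: Vaccine A 118/226 = 52.2%, the adjuvanted vaccine 115/290 = 39.7% → Vaccine A
The adjuvanted vaccine wins each age group but Vaccine A wins overall — the comparison reverses. The adjuvanted vaccine's recipients skew toward 65-plus, which has a lower base rate.

Yes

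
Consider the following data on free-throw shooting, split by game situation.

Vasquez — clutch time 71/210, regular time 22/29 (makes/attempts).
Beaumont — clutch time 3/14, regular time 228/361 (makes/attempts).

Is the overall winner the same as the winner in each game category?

Clutch time: Vasquez 71/210 = 33.8%, Beaumont 3/14 = 21.4% → Vasquez
Regular time: Vasquez 22/29 = 75.9%, Beaumont 228/361 = 63.2% → Vasquez
Overall: Vasquez 93/239 = 38.9%, Beaumont 231/375 = 61.6% → Beaumont
Vasquez wins each game group but Beaumont wins overall — the comparison reverses. Vasquez's attempts skew toward clutch time, which has a lower base rate.

No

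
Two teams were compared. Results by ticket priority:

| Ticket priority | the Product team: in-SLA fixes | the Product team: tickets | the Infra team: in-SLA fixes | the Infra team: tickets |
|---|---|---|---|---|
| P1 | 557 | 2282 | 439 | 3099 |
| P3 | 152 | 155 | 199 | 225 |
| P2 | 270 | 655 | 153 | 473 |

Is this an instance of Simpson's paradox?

No

P1: the Product team 557/2282 = 24.4%, the Infra team 439/3099 = 14.2% → the Product team
P3: the Product team 152/155 = 98.1%, the Infra team 199/225 = 88.4% → the Product team
P2: the Product team 270/655 = 41.2%, the Infra team 153/473 = 32.3% → the Product team
Overall: the Product team 979/3092 = 31.7%, the Infra team 791/3797 = 20.8% → the Product team
The Product team wins overall and in every ticket group — no reversal.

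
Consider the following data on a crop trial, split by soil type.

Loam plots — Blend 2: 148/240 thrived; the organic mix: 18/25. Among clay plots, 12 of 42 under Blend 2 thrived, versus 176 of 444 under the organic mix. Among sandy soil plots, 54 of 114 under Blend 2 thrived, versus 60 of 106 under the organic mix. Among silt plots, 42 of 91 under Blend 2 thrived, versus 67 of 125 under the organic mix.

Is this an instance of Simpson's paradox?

Yes

Loam: Blend 2 148/240 = 61.7%, the organic mix 18/25 = 72.0% → the organic mix
Clay: Blend 2 12/42 = 28.6%, the organic mix 176/444 = 39.6% → the organic mix
Sandy soil: Blend 2 54/114 = 47.4%, the organic mix 60/106 = 56.6% → the organic mix
Silt: Blend 2 42/91 = 46.2%, the organic mix 67/125 = 53.6% → the organic mix
Overall: Blend 2 256/487 = 52.6%, the organic mix 321/700 = 45.9% → Blend 2
The organic mix wins each soil group but Blend 2 wins overall — the comparison reverses. The organic mix's plots skew toward clay, which has a lower base rate.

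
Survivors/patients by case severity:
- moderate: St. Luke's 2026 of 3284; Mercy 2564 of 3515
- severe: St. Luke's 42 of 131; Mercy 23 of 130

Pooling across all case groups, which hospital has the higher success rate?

Mercy

Moderate: St. Luke's 2026/3284 = 61.7%, Mercy 2564/3515 = 72.9% → Mercy
Severe: St. Luke's 42/131 = 32.1%, Mercy 23/130 = 17.7% → St. Luke's
Overall: St. Luke's 2068/3415 = 60.6%, Mercy 2587/3645 = 71.0% → Mercy
(Neither sweeps every case group, but Mercy has the higher pooled rate.)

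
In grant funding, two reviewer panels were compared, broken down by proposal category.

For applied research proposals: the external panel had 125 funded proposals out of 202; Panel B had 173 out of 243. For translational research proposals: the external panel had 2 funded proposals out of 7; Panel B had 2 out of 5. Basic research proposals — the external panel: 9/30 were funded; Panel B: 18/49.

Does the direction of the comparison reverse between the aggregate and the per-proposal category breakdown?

No

Applied research: the external panel 125/202 = 61.9%, Panel B 173/243 = 71.2% → Panel B
Translational research: the external panel 2/7 = 28.6%, Panel B 2/5 = 40.0% → Panel B
Basic research: the external panel 9/30 = 30.0%, Panel B 18/49 = 36.7% → Panel B
Overall: the external panel 136/239 = 56.9%, Panel B 193/297 = 65.0% → Panel B
Panel B wins overall and in every proposal group — no reversal.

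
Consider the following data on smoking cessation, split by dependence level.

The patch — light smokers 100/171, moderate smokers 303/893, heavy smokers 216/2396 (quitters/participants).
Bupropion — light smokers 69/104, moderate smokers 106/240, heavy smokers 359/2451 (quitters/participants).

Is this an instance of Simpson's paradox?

No

Light smokers: the patch 100/171 = 58.5%, bupropion 69/104 = 66.3% → bupropion
Moderate smokers: the patch 303/893 = 33.9%, bupropion 106/240 = 44.2% → bupropion
Heavy smokers: the patch 216/2396 = 9.0%, bupropion 359/2451 = 14.6% → bupropion
Overall: the patch 619/3460 = 17.9%, bupropion 534/2795 = 19.1% → bupropion
Bupropion wins overall and in every dependence group — no reversal.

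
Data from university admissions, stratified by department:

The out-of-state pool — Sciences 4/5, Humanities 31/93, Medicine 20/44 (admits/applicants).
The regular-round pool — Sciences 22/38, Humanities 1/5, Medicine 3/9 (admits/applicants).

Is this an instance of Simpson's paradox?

Yes

Sciences: the out-of-state pool 4/5 = 80.0%, the regular-round pool 22/38 = 57.9% → the out-of-state pool
Humanities: the out-of-state pool 31/93 = 33.3%, the regular-round pool 1/5 = 20.0% → the out-of-state pool
Medicine: the out-of-state pool 20/44 = 45.5%, the regular-round pool 3/9 = 33.3% → the out-of-state pool
Overall: the out-of-state pool 55/142 = 38.7%, the regular-round pool 26/52 = 50.0% → the regular-round pool
The out-of-state pool wins each department group but the regular-round pool wins overall — the comparison reverses. The out-of-state pool's applicants skew toward Humanities, which has a lower base rate.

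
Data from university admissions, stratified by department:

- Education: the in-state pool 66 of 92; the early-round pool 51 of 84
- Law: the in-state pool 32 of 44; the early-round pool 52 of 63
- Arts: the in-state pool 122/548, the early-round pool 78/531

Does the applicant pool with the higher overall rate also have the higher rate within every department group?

Education: the in-state pool 66/92 = 71.7%, the early-round pool 51/84 = 60.7% → the in-state pool
Law: the in-state pool 32/44 = 72.7%, the early-round pool 52/63 = 82.5% → the early-round pool
Arts: the in-state pool 122/548 = 22.3%, the early-round pool 78/531 = 14.7% → the in-state pool
Overall: the in-state pool 220/684 = 32.2%, the early-round pool 181/678 = 26.7% → the in-state pool
Neither sweeps: the in-state pool wins 2 of 3 groups, the early-round pool wins 1. The in-state pool wins overall but not every group — no Simpson reversal.

No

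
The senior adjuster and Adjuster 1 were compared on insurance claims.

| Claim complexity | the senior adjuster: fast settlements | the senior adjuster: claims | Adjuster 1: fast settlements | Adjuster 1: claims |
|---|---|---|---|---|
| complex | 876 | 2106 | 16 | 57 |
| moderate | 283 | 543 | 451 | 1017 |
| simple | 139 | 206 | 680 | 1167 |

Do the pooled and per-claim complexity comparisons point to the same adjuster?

No

Complex: the senior adjuster 876/2106 = 41.6%, Adjuster 1 16/57 = 28.1% → the senior adjuster
Moderate: the senior adjuster 283/543 = 52.1%, Adjuster 1 451/1017 = 44.3% → the senior adjuster
Simple: the senior adjuster 139/206 = 67.5%, Adjuster 1 680/1167 = 58.3% → the senior adjuster
Overall: the senior adjuster 1298/2855 = 45.5%, Adjuster 1 1147/2241 = 51.2% → Adjuster 1
The senior adjuster wins each claim group but Adjuster 1 wins overall — the comparison reverses. The senior adjuster's claims skew toward complex, which has a lower base rate.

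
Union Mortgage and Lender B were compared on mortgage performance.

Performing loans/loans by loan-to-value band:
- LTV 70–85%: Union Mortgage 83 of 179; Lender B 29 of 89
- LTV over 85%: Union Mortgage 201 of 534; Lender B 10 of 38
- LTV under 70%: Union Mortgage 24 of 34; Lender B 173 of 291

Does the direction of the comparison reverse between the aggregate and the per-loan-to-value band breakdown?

Yes

LTV 70–85%: Union Mortgage 83/179 = 46.4%, Lender B 29/89 = 32.6% → Union Mortgage
LTV over 85%: Union Mortgage 201/534 = 37.6%, Lender B 10/38 = 26.3% → Union Mortgage
LTV under 70%: Union Mortgage 24/34 = 70.6%, Lender B 173/291 = 59.5% → Union Mortgage
Overall: Union Mortgage 308/747 = 41.2%, Lender B 212/418 = 50.7% → Lender B
Union Mortgage wins each loan-to-value group but Lender B wins overall — the comparison reverses. Union Mortgage's loans skew toward LTV over 85%, which has a lower base rate.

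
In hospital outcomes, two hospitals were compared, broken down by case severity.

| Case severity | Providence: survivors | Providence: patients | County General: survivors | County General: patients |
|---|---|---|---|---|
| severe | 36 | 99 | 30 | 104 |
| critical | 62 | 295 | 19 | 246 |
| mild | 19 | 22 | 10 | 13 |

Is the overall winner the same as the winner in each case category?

Severe: Providence 36/99 = 36.4%, County General 30/104 = 28.8% → Providence
Critical: Providence 62/295 = 21.0%, County General 19/246 = 7.7% → Providence
Mild: Providence 19/22 = 86.4%, County General 10/13 = 76.9% → Providence
Overall: Providence 117/416 = 28.1%, County General 59/363 = 16.3% → Providence
Providence wins overall and in every case group — no reversal.

Yes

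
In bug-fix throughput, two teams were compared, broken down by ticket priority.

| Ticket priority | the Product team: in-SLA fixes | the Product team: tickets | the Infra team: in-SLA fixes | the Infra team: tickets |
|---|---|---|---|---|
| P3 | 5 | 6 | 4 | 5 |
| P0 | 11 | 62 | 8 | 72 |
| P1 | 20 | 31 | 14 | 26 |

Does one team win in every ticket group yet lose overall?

No

P3: the Product team 5/6 = 83.3%, the Infra team 4/5 = 80.0% → the Product team
P0: the Product team 11/62 = 17.7%, the Infra team 8/72 = 11.1% → the Product team
P1: the Product team 20/31 = 64.5%, the Infra team 14/26 = 53.8% → the Product team
Overall: the Product team 36/99 = 36.4%, the Infra team 26/103 = 25.2% → the Product team
The Product team wins overall and in every ticket group — no reversal.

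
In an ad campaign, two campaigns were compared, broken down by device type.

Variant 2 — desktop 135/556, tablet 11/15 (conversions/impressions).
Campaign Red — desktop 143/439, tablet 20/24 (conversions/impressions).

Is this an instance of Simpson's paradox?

Desktop: Variant 2 135/556 = 24.3%, Campaign Red 143/439 = 32.6% → Campaign Red
Tablet: Variant 2 11/15 = 73.3%, Campaign Red 20/24 = 83.3% → Campaign Red
Overall: Variant 2 146/571 = 25.6%, Campaign Red 163/463 = 35.2% → Campaign Red
Campaign Red wins overall and in every device group — no reversal.

No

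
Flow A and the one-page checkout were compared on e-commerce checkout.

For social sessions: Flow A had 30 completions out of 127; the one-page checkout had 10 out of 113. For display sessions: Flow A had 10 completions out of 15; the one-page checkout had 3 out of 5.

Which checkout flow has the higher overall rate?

Flow A

Social: Flow A 30/127 = 23.6%, the one-page checkout 10/113 = 8.8% → Flow A
Display: Flow A 10/15 = 66.7%, the one-page checkout 3/5 = 60.0% → Flow A
Overall: Flow A 40/142 = 28.2%, the one-page checkout 13/118 = 11.0% → Flow A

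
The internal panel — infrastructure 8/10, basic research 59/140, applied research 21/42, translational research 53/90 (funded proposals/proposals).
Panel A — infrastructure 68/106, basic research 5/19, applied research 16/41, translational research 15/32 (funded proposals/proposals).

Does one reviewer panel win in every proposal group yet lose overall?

Yes

Infrastructure: the internal panel 8/10 = 80.0%, Panel A 68/106 = 64.2% → the internal panel
Basic research: the internal panel 59/140 = 42.1%, Panel A 5/19 = 26.3% → the internal panel
Applied research: the internal panel 21/42 = 50.0%, Panel A 16/41 = 39.0% → the internal panel
Translational research: the internal panel 53/90 = 58.9%, Panel A 15/32 = 46.9% → the internal panel
Overall: the internal panel 141/282 = 50.0%, Panel A 104/198 = 52.5% → Panel A
The internal panel wins each proposal group but Panel A wins overall — the comparison reverses. The internal panel's proposals skew toward basic research, which has a lower base rate.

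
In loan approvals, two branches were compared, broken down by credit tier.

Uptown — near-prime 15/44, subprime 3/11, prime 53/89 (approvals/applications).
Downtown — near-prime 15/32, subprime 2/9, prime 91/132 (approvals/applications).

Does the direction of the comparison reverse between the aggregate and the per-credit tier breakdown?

No

Near-prime: Uptown 15/44 = 34.1%, Downtown 15/32 = 46.9% → Downtown
Subprime: Uptown 3/11 = 27.3%, Downtown 2/9 = 22.2% → Uptown
Prime: Uptown 53/89 = 59.6%, Downtown 91/132 = 68.9% → Downtown
Overall: Uptown 71/144 = 49.3%, Downtown 108/173 = 62.4% → Downtown
Neither sweeps: Uptown wins 1 of 3 groups, Downtown wins 2. Downtown wins overall but not every group — no Simpson reversal.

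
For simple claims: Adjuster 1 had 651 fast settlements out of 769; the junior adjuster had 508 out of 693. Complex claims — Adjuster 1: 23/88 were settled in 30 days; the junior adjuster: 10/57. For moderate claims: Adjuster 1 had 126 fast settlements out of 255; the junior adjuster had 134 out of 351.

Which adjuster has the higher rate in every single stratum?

Simple: Adjuster 1 651/769 = 84.7%, the junior adjuster 508/693 = 73.3% → Adjuster 1
Complex: Adjuster 1 23/88 = 26.1%, the junior adjuster 10/57 = 17.5% → Adjuster 1
Moderate: Adjuster 1 126/255 = 49.4%, the junior adjuster 134/351 = 38.2% → Adjuster 1
Adjuster 1 has the higher rate in all 3 groups.

Adjuster 1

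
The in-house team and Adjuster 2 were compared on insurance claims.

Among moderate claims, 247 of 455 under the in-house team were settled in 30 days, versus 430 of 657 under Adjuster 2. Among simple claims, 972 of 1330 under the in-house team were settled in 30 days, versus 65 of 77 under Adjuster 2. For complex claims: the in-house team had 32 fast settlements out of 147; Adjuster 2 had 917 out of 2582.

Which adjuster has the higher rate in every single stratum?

Adjuster 2

Moderate: the in-house team 247/455 = 54.3%, Adjuster 2 430/657 = 65.4% → Adjuster 2
Simple: the in-house team 972/1330 = 73.1%, Adjuster 2 65/77 = 84.4% → Adjuster 2
Complex: the in-house team 32/147 = 21.8%, Adjuster 2 917/2582 = 35.5% → Adjuster 2
Adjuster 2 has the higher rate in all 3 groups.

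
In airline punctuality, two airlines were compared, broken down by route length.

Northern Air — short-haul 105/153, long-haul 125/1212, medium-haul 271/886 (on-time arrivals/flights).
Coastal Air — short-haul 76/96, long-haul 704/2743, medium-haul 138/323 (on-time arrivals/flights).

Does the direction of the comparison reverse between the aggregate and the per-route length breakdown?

Short-haul: Northern Air 105/153 = 68.6%, Coastal Air 76/96 = 79.2% → Coastal Air
Long-haul: Northern Air 125/1212 = 10.3%, Coastal Air 704/2743 = 25.7% → Coastal Air
Medium-haul: Northern Air 271/886 = 30.6%, Coastal Air 138/323 = 42.7% → Coastal Air
Overall: Northern Air 501/2251 = 22.3%, Coastal Air 918/3162 = 29.0% → Coastal Air
Coastal Air wins overall and in every route group — no reversal.

No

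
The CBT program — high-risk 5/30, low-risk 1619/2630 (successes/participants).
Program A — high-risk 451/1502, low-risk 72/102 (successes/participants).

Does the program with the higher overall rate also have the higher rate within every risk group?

High-risk: the CBT program 5/30 = 16.7%, Program A 451/1502 = 30.0% → Program A
Low-risk: the CBT program 1619/2630 = 61.6%, Program A 72/102 = 70.6% → Program A
Overall: the CBT program 1624/2660 = 61.1%, Program A 523/1604 = 32.6% → the CBT program
Program A wins each risk group but the CBT program wins overall — the comparison reverses. Program A's participants skew toward high-risk, which has a lower base rate.

No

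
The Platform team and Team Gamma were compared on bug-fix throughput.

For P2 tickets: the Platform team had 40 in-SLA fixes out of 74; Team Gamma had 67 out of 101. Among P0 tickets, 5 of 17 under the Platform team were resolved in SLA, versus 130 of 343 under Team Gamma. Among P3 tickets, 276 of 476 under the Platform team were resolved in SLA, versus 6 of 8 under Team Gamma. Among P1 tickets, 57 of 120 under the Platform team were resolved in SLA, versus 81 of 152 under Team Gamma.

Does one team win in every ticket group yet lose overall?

P2: the Platform team 40/74 = 54.1%, Team Gamma 67/101 = 66.3% → Team Gamma
P0: the Platform team 5/17 = 29.4%, Team Gamma 130/343 = 37.9% → Team Gamma
P3: the Platform team 276/476 = 58.0%, Team Gamma 6/8 = 75.0% → Team Gamma
P1: the Platform team 57/120 = 47.5%, Team Gamma 81/152 = 53.3% → Team Gamma
Overall: the Platform team 378/687 = 55.0%, Team Gamma 284/604 = 47.0% → the Platform team
Team Gamma wins each ticket group but the Platform team wins overall — the comparison reverses. Team Gamma's tickets skew toward P0, which has a lower base rate.

Yes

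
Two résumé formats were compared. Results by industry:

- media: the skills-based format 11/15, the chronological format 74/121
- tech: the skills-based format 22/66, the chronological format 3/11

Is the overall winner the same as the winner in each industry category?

No

Media: the skills-based format 11/15 = 73.3%, the chronological format 74/121 = 61.2% → the skills-based format
Tech: the skills-based format 22/66 = 33.3%, the chronological format 3/11 = 27.3% → the skills-based format
Overall: the skills-based format 33/81 = 40.7%, the chronological format 77/132 = 58.3% → the chronological format
The skills-based format wins each industry group but the chronological format wins overall — the comparison reverses. The skills-based format's applications skew toward tech, which has a lower base rate.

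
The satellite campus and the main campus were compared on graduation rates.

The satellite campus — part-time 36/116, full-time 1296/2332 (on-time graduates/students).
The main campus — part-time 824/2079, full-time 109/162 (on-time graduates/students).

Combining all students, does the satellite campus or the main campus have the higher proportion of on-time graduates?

Part-time: the satellite campus 36/116 = 31.0%, the main campus 824/2079 = 39.6% → the main campus
Full-time: the satellite campus 1296/2332 = 55.6%, the main campus 109/162 = 67.3% → the main campus
Overall: the satellite campus 1332/2448 = 54.4%, the main campus 933/2241 = 41.6% → the satellite campus
(The main campus wins every enrollment group but the satellite campus wins overall — the main campus's students skew toward the low-rate part-time group.)

the satellite campus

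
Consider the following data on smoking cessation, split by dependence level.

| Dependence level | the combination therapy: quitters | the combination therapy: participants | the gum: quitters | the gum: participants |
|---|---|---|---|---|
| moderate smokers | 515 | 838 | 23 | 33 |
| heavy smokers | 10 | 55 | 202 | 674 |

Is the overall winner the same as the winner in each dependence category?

No

Moderate smokers: the combination therapy 515/838 = 61.5%, the gum 23/33 = 69.7% → the gum
Heavy smokers: the combination therapy 10/55 = 18.2%, the gum 202/674 = 30.0% → the gum
Overall: the combination therapy 525/893 = 58.8%, the gum 225/707 = 31.8% → the combination therapy
The gum wins each dependence group but the combination therapy wins overall — the comparison reverses. The gum's participants skew toward heavy smokers, which has a lower base rate.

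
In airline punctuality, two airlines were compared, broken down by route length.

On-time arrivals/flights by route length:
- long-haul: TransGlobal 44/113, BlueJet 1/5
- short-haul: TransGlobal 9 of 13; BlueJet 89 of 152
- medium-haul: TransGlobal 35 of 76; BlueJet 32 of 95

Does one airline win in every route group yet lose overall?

Long-haul: TransGlobal 44/113 = 38.9%, BlueJet 1/5 = 20.0% → TransGlobal
Short-haul: TransGlobal 9/13 = 69.2%, BlueJet 89/152 = 58.6% → TransGlobal
Medium-haul: TransGlobal 35/76 = 46.1%, BlueJet 32/95 = 33.7% → TransGlobal
Overall: TransGlobal 88/202 = 43.6%, BlueJet 122/252 = 48.4% → BlueJet
TransGlobal wins each route group but BlueJet wins overall — the comparison reverses. TransGlobal's flights skew toward long-haul, which has a lower base rate.

Yes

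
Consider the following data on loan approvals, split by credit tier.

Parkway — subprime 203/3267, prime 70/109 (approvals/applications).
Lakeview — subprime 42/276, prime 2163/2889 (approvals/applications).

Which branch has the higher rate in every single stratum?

Lakeview

Subprime: Parkway 203/3267 = 6.2%, Lakeview 42/276 = 15.2% → Lakeview
Prime: Parkway 70/109 = 64.2%, Lakeview 2163/2889 = 74.9% → Lakeview
Lakeview has the higher rate in both groups.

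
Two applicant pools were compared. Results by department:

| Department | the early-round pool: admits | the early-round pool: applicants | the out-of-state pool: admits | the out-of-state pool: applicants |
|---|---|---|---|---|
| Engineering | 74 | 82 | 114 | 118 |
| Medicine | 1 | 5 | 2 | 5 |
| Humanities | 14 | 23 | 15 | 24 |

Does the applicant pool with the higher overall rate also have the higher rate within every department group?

Engineering: the early-round pool 74/82 = 90.2%, the out-of-state pool 114/118 = 96.6% → the out-of-state pool
Medicine: the early-round pool 1/5 = 20.0%, the out-of-state pool 2/5 = 40.0% → the out-of-state pool
Humanities: the early-round pool 14/23 = 60.9%, the out-of-state pool 15/24 = 62.5% → the out-of-state pool
Overall: the early-round pool 89/110 = 80.9%, the out-of-state pool 131/147 = 89.1% → the out-of-state pool
The out-of-state pool wins overall and in every department group — no reversal.

Yes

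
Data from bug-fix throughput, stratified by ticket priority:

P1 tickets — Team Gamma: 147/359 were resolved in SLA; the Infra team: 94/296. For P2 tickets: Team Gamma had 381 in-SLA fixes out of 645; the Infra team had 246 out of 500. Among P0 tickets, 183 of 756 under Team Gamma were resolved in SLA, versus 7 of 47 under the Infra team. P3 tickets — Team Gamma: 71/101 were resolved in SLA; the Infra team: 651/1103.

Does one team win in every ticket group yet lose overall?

Yes

P1: Team Gamma 147/359 = 40.9%, the Infra team 94/296 = 31.8% → Team Gamma
P2: Team Gamma 381/645 = 59.1%, the Infra team 246/500 = 49.2% → Team Gamma
P0: Team Gamma 183/756 = 24.2%, the Infra team 7/47 = 14.9% → Team Gamma
P3: Team Gamma 71/101 = 70.3%, the Infra team 651/1103 = 59.0% → Team Gamma
Overall: Team Gamma 782/1861 = 42.0%, the Infra team 998/1946 = 51.3% → the Infra team
Team Gamma wins each ticket group but the Infra team wins overall — the comparison reverses. Team Gamma's tickets skew toward P0, which has a lower base rate.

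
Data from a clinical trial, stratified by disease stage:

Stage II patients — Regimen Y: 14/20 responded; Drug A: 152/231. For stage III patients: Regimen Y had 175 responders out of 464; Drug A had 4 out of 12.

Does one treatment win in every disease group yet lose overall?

Yes

Stage II: Regimen Y 14/20 = 70.0%, Drug A 152/231 = 65.8% → Regimen Y
Stage III: Regimen Y 175/464 = 37.7%, Drug A 4/12 = 33.3% → Regimen Y
Overall: Regimen Y 189/484 = 39.0%, Drug A 156/243 = 64.2% → Drug A
Regimen Y wins each disease group but Drug A wins overall — the comparison reverses. Regimen Y's patients skew toward stage III, which has a lower base rate.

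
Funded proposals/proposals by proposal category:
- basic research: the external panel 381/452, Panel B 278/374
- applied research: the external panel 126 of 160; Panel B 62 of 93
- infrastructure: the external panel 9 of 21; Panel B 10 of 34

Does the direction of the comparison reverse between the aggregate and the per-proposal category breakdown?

Basic research: the external panel 381/452 = 84.3%, Panel B 278/374 = 74.3% → the external panel
Applied research: the external panel 126/160 = 78.8%, Panel B 62/93 = 66.7% → the external panel
Infrastructure: the external panel 9/21 = 42.9%, Panel B 10/34 = 29.4% → the external panel
Overall: the external panel 516/633 = 81.5%, Panel B 350/501 = 69.9% → the external panel
The external panel wins overall and in every proposal group — no reversal.

No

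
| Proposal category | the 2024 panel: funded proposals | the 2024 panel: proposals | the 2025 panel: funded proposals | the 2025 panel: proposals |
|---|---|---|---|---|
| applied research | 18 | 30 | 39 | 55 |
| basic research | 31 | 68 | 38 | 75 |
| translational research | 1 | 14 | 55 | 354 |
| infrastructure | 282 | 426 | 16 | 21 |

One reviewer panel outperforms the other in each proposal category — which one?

the 2025 panel

Applied research: the 2024 panel 18/30 = 60.0%, the 2025 panel 39/55 = 70.9% → the 2025 panel
Basic research: the 2024 panel 31/68 = 45.6%, the 2025 panel 38/75 = 50.7% → the 2025 panel
Translational research: the 2024 panel 1/14 = 7.1%, the 2025 panel 55/354 = 15.5% → the 2025 panel
Infrastructure: the 2024 panel 282/426 = 66.2%, the 2025 panel 16/21 = 76.2% → the 2025 panel
The 2025 panel has the higher rate in all 4 groups.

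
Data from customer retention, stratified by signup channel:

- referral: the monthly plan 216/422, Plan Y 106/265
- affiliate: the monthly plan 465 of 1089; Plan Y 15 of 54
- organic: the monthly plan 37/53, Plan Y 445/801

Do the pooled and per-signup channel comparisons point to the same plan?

Referral: the monthly plan 216/422 = 51.2%, Plan Y 106/265 = 40.0% → the monthly plan
Affiliate: the monthly plan 465/1089 = 42.7%, Plan Y 15/54 = 27.8% → the monthly plan
Organic: the monthly plan 37/53 = 69.8%, Plan Y 445/801 = 55.6% → the monthly plan
Overall: the monthly plan 718/1564 = 45.9%, Plan Y 566/1120 = 50.5% → Plan Y
The monthly plan wins each signup group but Plan Y wins overall — the comparison reverses. The monthly plan's customers skew toward affiliate, which has a lower base rate.

No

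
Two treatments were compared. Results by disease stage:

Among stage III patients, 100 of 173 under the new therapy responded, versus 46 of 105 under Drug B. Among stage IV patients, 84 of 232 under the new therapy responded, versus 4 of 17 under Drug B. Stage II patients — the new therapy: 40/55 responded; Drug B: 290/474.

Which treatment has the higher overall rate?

Stage III: the new therapy 100/173 = 57.8%, Drug B 46/105 = 43.8% → the new therapy
Stage IV: the new therapy 84/232 = 36.2%, Drug B 4/17 = 23.5% → the new therapy
Stage II: the new therapy 40/55 = 72.7%, Drug B 290/474 = 61.2% → the new therapy
Overall: the new therapy 224/460 = 48.7%, Drug B 340/596 = 57.0% → Drug B
(The new therapy wins every disease group but Drug B wins overall — the new therapy's patients skew toward the low-rate stage IV group.)

Drug B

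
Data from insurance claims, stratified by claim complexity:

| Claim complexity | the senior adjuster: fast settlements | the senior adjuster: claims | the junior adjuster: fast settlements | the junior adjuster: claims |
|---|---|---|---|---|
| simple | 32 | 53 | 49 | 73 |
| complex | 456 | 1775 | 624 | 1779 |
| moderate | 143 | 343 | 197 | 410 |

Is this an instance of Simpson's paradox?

No

Simple: the senior adjuster 32/53 = 60.4%, the junior adjuster 49/73 = 67.1% → the junior adjuster
Complex: the senior adjuster 456/1775 = 25.7%, the junior adjuster 624/1779 = 35.1% → the junior adjuster
Moderate: the senior adjuster 143/343 = 41.7%, the junior adjuster 197/410 = 48.0% → the junior adjuster
Overall: the senior adjuster 631/2171 = 29.1%, the junior adjuster 870/2262 = 38.5% → the junior adjuster
The junior adjuster wins overall and in every claim group — no reversal.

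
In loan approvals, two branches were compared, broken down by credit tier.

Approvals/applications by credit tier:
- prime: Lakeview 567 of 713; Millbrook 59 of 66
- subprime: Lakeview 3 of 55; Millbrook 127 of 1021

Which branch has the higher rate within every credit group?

Prime: Lakeview 567/713 = 79.5%, Millbrook 59/66 = 89.4% → Millbrook
Subprime: Lakeview 3/55 = 5.5%, Millbrook 127/1021 = 12.4% → Millbrook
Millbrook has the higher rate in both groups.

Millbrook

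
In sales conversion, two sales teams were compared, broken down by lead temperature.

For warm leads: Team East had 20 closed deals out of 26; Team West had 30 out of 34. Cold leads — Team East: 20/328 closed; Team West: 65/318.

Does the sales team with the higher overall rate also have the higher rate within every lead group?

Warm: Team East 20/26 = 76.9%, Team West 30/34 = 88.2% → Team West
Cold: Team East 20/328 = 6.1%, Team West 65/318 = 20.4% → Team West
Overall: Team East 40/354 = 11.3%, Team West 95/352 = 27.0% → Team West
Team West wins overall and in every lead group — no reversal.

Yes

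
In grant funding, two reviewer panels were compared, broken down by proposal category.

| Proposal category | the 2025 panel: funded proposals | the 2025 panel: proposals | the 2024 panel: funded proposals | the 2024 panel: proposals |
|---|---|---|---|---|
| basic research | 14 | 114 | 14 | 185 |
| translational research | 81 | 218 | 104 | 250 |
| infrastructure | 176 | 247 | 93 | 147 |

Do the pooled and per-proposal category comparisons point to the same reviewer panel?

Basic research: the 2025 panel 14/114 = 12.3%, the 2024 panel 14/185 = 7.6% → the 2025 panel
Translational research: the 2025 panel 81/218 = 37.2%, the 2024 panel 104/250 = 41.6% → the 2024 panel
Infrastructure: the 2025 panel 176/247 = 71.3%, the 2024 panel 93/147 = 63.3% → the 2025 panel
Overall: the 2025 panel 271/579 = 46.8%, the 2024 panel 211/582 = 36.3% → the 2025 panel
Neither sweeps: the 2025 panel wins 2 of 3 groups, the 2024 panel wins 1. The 2025 panel wins overall but not every group — no Simpson reversal.

No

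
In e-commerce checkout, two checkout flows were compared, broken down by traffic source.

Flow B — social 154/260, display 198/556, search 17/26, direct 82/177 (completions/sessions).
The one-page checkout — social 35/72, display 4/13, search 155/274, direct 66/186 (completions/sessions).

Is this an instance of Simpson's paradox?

Yes

Social: Flow B 154/260 = 59.2%, the one-page checkout 35/72 = 48.6% → Flow B
Display: Flow B 198/556 = 35.6%, the one-page checkout 4/13 = 30.8% → Flow B
Search: Flow B 17/26 = 65.4%, the one-page checkout 155/274 = 56.6% → Flow B
Direct: Flow B 82/177 = 46.3%, the one-page checkout 66/186 = 35.5% → Flow B
Overall: Flow B 451/1019 = 44.3%, the one-page checkout 260/545 = 47.7% → the one-page checkout
Flow B wins each traffic group but the one-page checkout wins overall — the comparison reverses. Flow B's sessions skew toward display, which has a lower base rate.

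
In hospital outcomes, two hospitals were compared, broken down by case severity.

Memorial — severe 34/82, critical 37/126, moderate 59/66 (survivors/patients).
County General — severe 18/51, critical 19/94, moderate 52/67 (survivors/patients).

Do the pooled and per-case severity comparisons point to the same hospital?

Severe: Memorial 34/82 = 41.5%, County General 18/51 = 35.3% → Memorial
Critical: Memorial 37/126 = 29.4%, County General 19/94 = 20.2% → Memorial
Moderate: Memorial 59/66 = 89.4%, County General 52/67 = 77.6% → Memorial
Overall: Memorial 130/274 = 47.4%, County General 89/212 = 42.0% → Memorial
Memorial wins overall and in every case group — no reversal.

Yes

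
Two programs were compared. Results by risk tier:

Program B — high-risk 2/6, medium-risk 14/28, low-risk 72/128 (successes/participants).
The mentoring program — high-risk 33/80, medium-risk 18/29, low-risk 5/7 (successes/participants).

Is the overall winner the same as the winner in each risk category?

No

High-risk: Program B 2/6 = 33.3%, the mentoring program 33/80 = 41.2% → the mentoring program
Medium-risk: Program B 14/28 = 50.0%, the mentoring program 18/29 = 62.1% → the mentoring program
Low-risk: Program B 72/128 = 56.2%, the mentoring program 5/7 = 71.4% → the mentoring program
Overall: Program B 88/162 = 54.3%, the mentoring program 56/116 = 48.3% → Program B
The mentoring program wins each risk group but Program B wins overall — the comparison reverses. The mentoring program's participants skew toward high-risk, which has a lower base rate.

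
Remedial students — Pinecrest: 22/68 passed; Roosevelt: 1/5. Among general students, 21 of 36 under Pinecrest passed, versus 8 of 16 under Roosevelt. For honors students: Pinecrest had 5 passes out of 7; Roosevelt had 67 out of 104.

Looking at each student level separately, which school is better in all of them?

Remedial: Pinecrest 22/68 = 32.4%, Roosevelt 1/5 = 20.0% → Pinecrest
General: Pinecrest 21/36 = 58.3%, Roosevelt 8/16 = 50.0% → Pinecrest
Honors: Pinecrest 5/7 = 71.4%, Roosevelt 67/104 = 64.4% → Pinecrest
Pinecrest has the higher rate in all 3 groups.

Pinecrest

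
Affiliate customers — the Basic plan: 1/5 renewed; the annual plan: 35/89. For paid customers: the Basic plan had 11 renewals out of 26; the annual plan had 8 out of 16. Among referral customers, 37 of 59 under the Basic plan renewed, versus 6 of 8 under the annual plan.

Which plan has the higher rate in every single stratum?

Affiliate: the Basic plan 1/5 = 20.0%, the annual plan 35/89 = 39.3% → the annual plan
Paid: the Basic plan 11/26 = 42.3%, the annual plan 8/16 = 50.0% → the annual plan
Referral: the Basic plan 37/59 = 62.7%, the annual plan 6/8 = 75.0% → the annual plan
The annual plan has the higher rate in all 3 groups.

the annual plan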